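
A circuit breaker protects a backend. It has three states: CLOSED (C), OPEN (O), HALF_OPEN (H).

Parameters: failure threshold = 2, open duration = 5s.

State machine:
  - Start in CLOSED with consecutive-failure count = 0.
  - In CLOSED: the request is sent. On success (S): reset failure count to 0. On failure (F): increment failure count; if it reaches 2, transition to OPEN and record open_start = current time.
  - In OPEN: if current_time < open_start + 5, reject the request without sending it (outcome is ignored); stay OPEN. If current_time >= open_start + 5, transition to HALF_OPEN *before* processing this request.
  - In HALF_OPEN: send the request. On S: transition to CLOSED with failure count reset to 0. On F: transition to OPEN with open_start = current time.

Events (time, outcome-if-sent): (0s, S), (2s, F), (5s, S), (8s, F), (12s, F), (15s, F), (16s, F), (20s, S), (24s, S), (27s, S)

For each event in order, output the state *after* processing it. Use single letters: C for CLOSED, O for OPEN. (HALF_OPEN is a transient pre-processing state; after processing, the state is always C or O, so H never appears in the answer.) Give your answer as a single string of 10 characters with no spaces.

Answer: CCCCOOOCCC

Derivation:
State after each event:
  event#1 t=0s outcome=S: state=CLOSED
  event#2 t=2s outcome=F: state=CLOSED
  event#3 t=5s outcome=S: state=CLOSED
  event#4 t=8s outcome=F: state=CLOSED
  event#5 t=12s outcome=F: state=OPEN
  event#6 t=15s outcome=F: state=OPEN
  event#7 t=16s outcome=F: state=OPEN
  event#8 t=20s outcome=S: state=CLOSED
  event#9 t=24s outcome=S: state=CLOSED
  event#10 t=27s outcome=S: state=CLOSED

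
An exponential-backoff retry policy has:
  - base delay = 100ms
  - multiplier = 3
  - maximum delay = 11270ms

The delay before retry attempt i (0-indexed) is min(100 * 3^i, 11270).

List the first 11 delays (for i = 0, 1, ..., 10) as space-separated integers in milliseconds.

Answer: 100 300 900 2700 8100 11270 11270 11270 11270 11270 11270

Derivation:
Computing each delay:
  i=0: min(100*3^0, 11270) = 100
  i=1: min(100*3^1, 11270) = 300
  i=2: min(100*3^2, 11270) = 900
  i=3: min(100*3^3, 11270) = 2700
  i=4: min(100*3^4, 11270) = 8100
  i=5: min(100*3^5, 11270) = 11270
  i=6: min(100*3^6, 11270) = 11270
  i=7: min(100*3^7, 11270) = 11270
  i=8: min(100*3^8, 11270) = 11270
  i=9: min(100*3^9, 11270) = 11270
  i=10: min(100*3^10, 11270) = 11270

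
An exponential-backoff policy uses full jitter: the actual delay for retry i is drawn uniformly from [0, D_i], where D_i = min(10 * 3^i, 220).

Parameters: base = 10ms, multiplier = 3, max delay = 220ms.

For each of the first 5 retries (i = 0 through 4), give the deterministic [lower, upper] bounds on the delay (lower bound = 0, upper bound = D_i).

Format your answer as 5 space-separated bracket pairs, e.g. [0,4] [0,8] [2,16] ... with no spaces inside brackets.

Answer: [0,10] [0,30] [0,90] [0,220] [0,220]

Derivation:
Computing bounds per retry:
  i=0: D_i=min(10*3^0,220)=10, bounds=[0,10]
  i=1: D_i=min(10*3^1,220)=30, bounds=[0,30]
  i=2: D_i=min(10*3^2,220)=90, bounds=[0,90]
  i=3: D_i=min(10*3^3,220)=220, bounds=[0,220]
  i=4: D_i=min(10*3^4,220)=220, bounds=[0,220]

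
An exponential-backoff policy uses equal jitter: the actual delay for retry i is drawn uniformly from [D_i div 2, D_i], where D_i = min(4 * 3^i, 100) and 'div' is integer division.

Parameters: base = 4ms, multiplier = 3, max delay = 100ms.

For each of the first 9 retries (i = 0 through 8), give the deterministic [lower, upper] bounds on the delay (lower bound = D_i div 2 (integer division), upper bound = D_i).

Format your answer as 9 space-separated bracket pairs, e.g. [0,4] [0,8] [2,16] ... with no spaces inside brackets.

Computing bounds per retry:
  i=0: D_i=min(4*3^0,100)=4, bounds=[2,4]
  i=1: D_i=min(4*3^1,100)=12, bounds=[6,12]
  i=2: D_i=min(4*3^2,100)=36, bounds=[18,36]
  i=3: D_i=min(4*3^3,100)=100, bounds=[50,100]
  i=4: D_i=min(4*3^4,100)=100, bounds=[50,100]
  i=5: D_i=min(4*3^5,100)=100, bounds=[50,100]
  i=6: D_i=min(4*3^6,100)=100, bounds=[50,100]
  i=7: D_i=min(4*3^7,100)=100, bounds=[50,100]
  i=8: D_i=min(4*3^8,100)=100, bounds=[50,100]

Answer: [2,4] [6,12] [18,36] [50,100] [50,100] [50,100] [50,100] [50,100] [50,100]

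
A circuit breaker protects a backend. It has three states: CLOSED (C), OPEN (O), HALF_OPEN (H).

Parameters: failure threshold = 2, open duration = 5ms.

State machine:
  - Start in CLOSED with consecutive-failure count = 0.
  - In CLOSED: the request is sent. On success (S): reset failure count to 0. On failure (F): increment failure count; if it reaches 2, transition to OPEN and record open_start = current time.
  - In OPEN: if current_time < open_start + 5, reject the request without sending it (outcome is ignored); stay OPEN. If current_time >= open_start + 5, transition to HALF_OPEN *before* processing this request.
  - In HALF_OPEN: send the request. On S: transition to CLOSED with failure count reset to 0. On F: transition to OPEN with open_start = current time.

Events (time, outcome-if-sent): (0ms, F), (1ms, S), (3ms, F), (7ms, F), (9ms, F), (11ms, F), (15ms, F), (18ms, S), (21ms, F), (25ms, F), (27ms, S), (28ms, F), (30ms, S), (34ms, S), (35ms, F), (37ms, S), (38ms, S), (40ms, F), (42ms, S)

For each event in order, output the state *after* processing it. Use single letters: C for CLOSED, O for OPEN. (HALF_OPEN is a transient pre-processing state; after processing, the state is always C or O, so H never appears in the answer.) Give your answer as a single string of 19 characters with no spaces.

Answer: CCCOOOOOOOCCCCCCCCC

Derivation:
State after each event:
  event#1 t=0ms outcome=F: state=CLOSED
  event#2 t=1ms outcome=S: state=CLOSED
  event#3 t=3ms outcome=F: state=CLOSED
  event#4 t=7ms outcome=F: state=OPEN
  event#5 t=9ms outcome=F: state=OPEN
  event#6 t=11ms outcome=F: state=OPEN
  event#7 t=15ms outcome=F: state=OPEN
  event#8 t=18ms outcome=S: state=OPEN
  event#9 t=21ms outcome=F: state=OPEN
  event#10 t=25ms outcome=F: state=OPEN
  event#11 t=27ms outcome=S: state=CLOSED
  event#12 t=28ms outcome=F: state=CLOSED
  event#13 t=30ms outcome=S: state=CLOSED
  event#14 t=34ms outcome=S: state=CLOSED
  event#15 t=35ms outcome=F: state=CLOSED
  event#16 t=37ms outcome=S: state=CLOSED
  event#17 t=38ms outcome=S: state=CLOSED
  event#18 t=40ms outcome=F: state=CLOSED
  event#19 t=42ms outcome=S: state=CLOSED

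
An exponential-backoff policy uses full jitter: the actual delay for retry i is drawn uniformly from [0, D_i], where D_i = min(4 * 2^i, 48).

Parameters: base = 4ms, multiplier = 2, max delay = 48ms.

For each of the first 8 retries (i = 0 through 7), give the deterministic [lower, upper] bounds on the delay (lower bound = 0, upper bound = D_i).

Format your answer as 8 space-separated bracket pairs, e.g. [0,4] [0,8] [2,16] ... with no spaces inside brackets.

Computing bounds per retry:
  i=0: D_i=min(4*2^0,48)=4, bounds=[0,4]
  i=1: D_i=min(4*2^1,48)=8, bounds=[0,8]
  i=2: D_i=min(4*2^2,48)=16, bounds=[0,16]
  i=3: D_i=min(4*2^3,48)=32, bounds=[0,32]
  i=4: D_i=min(4*2^4,48)=48, bounds=[0,48]
  i=5: D_i=min(4*2^5,48)=48, bounds=[0,48]
  i=6: D_i=min(4*2^6,48)=48, bounds=[0,48]
  i=7: D_i=min(4*2^7,48)=48, bounds=[0,48]

Answer: [0,4] [0,8] [0,16] [0,32] [0,48] [0,48] [0,48] [0,48]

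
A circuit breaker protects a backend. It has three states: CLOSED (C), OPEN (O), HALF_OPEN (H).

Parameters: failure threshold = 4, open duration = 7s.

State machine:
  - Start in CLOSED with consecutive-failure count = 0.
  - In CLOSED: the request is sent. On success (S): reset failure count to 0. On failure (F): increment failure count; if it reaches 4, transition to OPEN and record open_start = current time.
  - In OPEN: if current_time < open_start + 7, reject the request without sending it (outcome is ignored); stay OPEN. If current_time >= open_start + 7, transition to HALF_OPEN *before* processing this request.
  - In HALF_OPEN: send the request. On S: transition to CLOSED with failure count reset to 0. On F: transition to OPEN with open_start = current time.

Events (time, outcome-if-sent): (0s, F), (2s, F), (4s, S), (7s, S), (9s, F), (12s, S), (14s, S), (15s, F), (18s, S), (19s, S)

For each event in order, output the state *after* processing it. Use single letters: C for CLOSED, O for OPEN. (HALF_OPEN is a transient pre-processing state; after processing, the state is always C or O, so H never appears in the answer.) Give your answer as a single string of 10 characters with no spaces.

Answer: CCCCCCCCCC

Derivation:
State after each event:
  event#1 t=0s outcome=F: state=CLOSED
  event#2 t=2s outcome=F: state=CLOSED
  event#3 t=4s outcome=S: state=CLOSED
  event#4 t=7s outcome=S: state=CLOSED
  event#5 t=9s outcome=F: state=CLOSED
  event#6 t=12s outcome=S: state=CLOSED
  event#7 t=14s outcome=S: state=CLOSED
  event#8 t=15s outcome=F: state=CLOSED
  event#9 t=18s outcome=S: state=CLOSED
  event#10 t=19s outcome=S: state=CLOSED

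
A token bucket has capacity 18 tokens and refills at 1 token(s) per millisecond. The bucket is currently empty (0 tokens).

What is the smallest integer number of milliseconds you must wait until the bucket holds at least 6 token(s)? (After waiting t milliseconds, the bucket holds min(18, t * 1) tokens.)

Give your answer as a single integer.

Need t * 1 >= 6, so t >= 6/1.
Smallest integer t = ceil(6/1) = 6.

Answer: 6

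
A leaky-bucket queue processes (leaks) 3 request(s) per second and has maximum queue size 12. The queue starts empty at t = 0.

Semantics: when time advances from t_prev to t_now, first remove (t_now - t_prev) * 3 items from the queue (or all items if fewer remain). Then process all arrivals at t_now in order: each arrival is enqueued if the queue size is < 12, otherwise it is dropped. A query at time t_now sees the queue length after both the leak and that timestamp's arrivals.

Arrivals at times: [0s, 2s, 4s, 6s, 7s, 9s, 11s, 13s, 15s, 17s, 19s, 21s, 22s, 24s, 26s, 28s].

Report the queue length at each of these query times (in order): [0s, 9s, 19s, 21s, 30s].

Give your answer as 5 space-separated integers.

Queue lengths at query times:
  query t=0s: backlog = 1
  query t=9s: backlog = 1
  query t=19s: backlog = 1
  query t=21s: backlog = 1
  query t=30s: backlog = 0

Answer: 1 1 1 1 0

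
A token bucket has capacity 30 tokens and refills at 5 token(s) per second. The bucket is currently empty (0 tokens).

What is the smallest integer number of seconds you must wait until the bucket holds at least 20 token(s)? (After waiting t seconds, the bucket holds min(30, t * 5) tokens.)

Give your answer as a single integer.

Answer: 4

Derivation:
Need t * 5 >= 20, so t >= 20/5.
Smallest integer t = ceil(20/5) = 4.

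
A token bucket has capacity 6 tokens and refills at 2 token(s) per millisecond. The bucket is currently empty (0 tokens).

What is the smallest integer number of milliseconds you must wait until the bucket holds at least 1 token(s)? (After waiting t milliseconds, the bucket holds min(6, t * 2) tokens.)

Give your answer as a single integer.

Answer: 1

Derivation:
Need t * 2 >= 1, so t >= 1/2.
Smallest integer t = ceil(1/2) = 1.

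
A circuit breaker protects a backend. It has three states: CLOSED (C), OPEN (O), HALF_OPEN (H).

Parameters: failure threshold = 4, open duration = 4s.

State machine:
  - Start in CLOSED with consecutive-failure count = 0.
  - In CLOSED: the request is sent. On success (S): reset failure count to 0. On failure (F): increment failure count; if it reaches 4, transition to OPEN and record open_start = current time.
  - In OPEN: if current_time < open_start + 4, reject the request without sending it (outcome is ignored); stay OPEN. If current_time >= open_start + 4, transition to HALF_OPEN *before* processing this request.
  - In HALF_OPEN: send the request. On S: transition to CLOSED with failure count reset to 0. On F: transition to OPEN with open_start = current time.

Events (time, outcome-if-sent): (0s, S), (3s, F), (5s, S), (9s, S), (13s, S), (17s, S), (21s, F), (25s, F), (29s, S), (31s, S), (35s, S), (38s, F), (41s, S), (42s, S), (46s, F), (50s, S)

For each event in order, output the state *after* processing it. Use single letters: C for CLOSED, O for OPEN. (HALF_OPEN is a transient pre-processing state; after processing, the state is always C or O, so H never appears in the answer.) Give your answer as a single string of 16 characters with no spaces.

Answer: CCCCCCCCCCCCCCCC

Derivation:
State after each event:
  event#1 t=0s outcome=S: state=CLOSED
  event#2 t=3s outcome=F: state=CLOSED
  event#3 t=5s outcome=S: state=CLOSED
  event#4 t=9s outcome=S: state=CLOSED
  event#5 t=13s outcome=S: state=CLOSED
  event#6 t=17s outcome=S: state=CLOSED
  event#7 t=21s outcome=F: state=CLOSED
  event#8 t=25s outcome=F: state=CLOSED
  event#9 t=29s outcome=S: state=CLOSED
  event#10 t=31s outcome=S: state=CLOSED
  event#11 t=35s outcome=S: state=CLOSED
  event#12 t=38s outcome=F: state=CLOSED
  event#13 t=41s outcome=S: state=CLOSED
  event#14 t=42s outcome=S: state=CLOSED
  event#15 t=46s outcome=F: state=CLOSED
  event#16 t=50s outcome=S: state=CLOSED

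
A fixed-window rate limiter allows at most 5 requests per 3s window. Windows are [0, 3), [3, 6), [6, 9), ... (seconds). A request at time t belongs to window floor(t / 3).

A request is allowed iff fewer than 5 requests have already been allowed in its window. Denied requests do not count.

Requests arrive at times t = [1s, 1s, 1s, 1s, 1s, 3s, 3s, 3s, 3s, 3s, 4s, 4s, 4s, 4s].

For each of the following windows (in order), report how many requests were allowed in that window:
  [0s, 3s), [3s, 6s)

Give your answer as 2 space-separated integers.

Processing requests:
  req#1 t=1s (window 0): ALLOW
  req#2 t=1s (window 0): ALLOW
  req#3 t=1s (window 0): ALLOW
  req#4 t=1s (window 0): ALLOW
  req#5 t=1s (window 0): ALLOW
  req#6 t=3s (window 1): ALLOW
  req#7 t=3s (window 1): ALLOW
  req#8 t=3s (window 1): ALLOW
  req#9 t=3s (window 1): ALLOW
  req#10 t=3s (window 1): ALLOW
  req#11 t=4s (window 1): DENY
  req#12 t=4s (window 1): DENY
  req#13 t=4s (window 1): DENY
  req#14 t=4s (window 1): DENY

Allowed counts by window: 5 5

Answer: 5 5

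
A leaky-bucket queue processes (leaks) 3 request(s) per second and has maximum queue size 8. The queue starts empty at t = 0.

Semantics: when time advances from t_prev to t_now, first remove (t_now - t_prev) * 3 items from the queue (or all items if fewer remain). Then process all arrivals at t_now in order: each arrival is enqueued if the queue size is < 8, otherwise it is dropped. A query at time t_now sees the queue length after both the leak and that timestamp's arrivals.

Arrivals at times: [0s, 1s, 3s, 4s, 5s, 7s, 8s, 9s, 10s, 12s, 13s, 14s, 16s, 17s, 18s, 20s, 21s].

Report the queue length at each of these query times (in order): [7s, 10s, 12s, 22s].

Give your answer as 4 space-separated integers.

Queue lengths at query times:
  query t=7s: backlog = 1
  query t=10s: backlog = 1
  query t=12s: backlog = 1
  query t=22s: backlog = 0

Answer: 1 1 1 0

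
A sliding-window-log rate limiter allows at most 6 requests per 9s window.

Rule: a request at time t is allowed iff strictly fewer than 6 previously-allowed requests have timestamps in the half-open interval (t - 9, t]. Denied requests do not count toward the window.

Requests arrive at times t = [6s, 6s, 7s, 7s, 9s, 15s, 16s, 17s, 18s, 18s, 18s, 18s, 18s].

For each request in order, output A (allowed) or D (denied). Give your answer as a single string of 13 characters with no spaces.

Answer: AAAAAAAAAAADD

Derivation:
Tracking allowed requests in the window:
  req#1 t=6s: ALLOW
  req#2 t=6s: ALLOW
  req#3 t=7s: ALLOW
  req#4 t=7s: ALLOW
  req#5 t=9s: ALLOW
  req#6 t=15s: ALLOW
  req#7 t=16s: ALLOW
  req#8 t=17s: ALLOW
  req#9 t=18s: ALLOW
  req#10 t=18s: ALLOW
  req#11 t=18s: ALLOW
  req#12 t=18s: DENY
  req#13 t=18s: DENY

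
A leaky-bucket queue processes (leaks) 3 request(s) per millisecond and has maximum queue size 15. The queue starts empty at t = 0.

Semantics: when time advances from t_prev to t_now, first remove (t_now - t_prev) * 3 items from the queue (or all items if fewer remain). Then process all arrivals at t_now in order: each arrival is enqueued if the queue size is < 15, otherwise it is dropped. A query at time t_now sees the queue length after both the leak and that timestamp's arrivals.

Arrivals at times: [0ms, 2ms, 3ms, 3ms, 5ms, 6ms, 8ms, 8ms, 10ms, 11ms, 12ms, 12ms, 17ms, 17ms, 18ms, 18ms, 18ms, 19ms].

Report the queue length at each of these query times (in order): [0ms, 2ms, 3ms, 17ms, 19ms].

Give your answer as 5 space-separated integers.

Queue lengths at query times:
  query t=0ms: backlog = 1
  query t=2ms: backlog = 1
  query t=3ms: backlog = 2
  query t=17ms: backlog = 2
  query t=19ms: backlog = 1

Answer: 1 1 2 2 1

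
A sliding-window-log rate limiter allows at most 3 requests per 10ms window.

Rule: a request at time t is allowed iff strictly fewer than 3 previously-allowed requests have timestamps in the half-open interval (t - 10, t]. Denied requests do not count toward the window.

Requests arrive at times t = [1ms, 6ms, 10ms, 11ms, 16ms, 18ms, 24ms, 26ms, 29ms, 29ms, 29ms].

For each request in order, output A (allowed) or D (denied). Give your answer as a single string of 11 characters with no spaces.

Answer: AAAAADAAADD

Derivation:
Tracking allowed requests in the window:
  req#1 t=1ms: ALLOW
  req#2 t=6ms: ALLOW
  req#3 t=10ms: ALLOW
  req#4 t=11ms: ALLOW
  req#5 t=16ms: ALLOW
  req#6 t=18ms: DENY
  req#7 t=24ms: ALLOW
  req#8 t=26ms: ALLOW
  req#9 t=29ms: ALLOW
  req#10 t=29ms: DENY
  req#11 t=29ms: DENY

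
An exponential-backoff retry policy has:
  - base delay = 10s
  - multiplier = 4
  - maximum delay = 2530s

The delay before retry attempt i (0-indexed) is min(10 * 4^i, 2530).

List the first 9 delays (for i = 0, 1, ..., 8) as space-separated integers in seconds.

Computing each delay:
  i=0: min(10*4^0, 2530) = 10
  i=1: min(10*4^1, 2530) = 40
  i=2: min(10*4^2, 2530) = 160
  i=3: min(10*4^3, 2530) = 640
  i=4: min(10*4^4, 2530) = 2530
  i=5: min(10*4^5, 2530) = 2530
  i=6: min(10*4^6, 2530) = 2530
  i=7: min(10*4^7, 2530) = 2530
  i=8: min(10*4^8, 2530) = 2530

Answer: 10 40 160 640 2530 2530 2530 2530 2530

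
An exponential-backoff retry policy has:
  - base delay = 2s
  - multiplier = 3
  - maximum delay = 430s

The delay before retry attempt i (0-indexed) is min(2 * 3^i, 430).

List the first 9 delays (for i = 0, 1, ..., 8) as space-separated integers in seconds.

Computing each delay:
  i=0: min(2*3^0, 430) = 2
  i=1: min(2*3^1, 430) = 6
  i=2: min(2*3^2, 430) = 18
  i=3: min(2*3^3, 430) = 54
  i=4: min(2*3^4, 430) = 162
  i=5: min(2*3^5, 430) = 430
  i=6: min(2*3^6, 430) = 430
  i=7: min(2*3^7, 430) = 430
  i=8: min(2*3^8, 430) = 430

Answer: 2 6 18 54 162 430 430 430 430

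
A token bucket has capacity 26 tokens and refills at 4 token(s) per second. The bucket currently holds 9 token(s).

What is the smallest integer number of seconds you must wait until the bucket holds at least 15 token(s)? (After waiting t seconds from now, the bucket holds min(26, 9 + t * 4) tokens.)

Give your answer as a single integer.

Answer: 2

Derivation:
Need 9 + t * 4 >= 15, so t >= 6/4.
Smallest integer t = ceil(6/4) = 2.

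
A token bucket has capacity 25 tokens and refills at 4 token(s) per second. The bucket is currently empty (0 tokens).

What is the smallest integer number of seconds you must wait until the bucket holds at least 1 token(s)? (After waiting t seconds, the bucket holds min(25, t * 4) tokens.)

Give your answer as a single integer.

Answer: 1

Derivation:
Need t * 4 >= 1, so t >= 1/4.
Smallest integer t = ceil(1/4) = 1.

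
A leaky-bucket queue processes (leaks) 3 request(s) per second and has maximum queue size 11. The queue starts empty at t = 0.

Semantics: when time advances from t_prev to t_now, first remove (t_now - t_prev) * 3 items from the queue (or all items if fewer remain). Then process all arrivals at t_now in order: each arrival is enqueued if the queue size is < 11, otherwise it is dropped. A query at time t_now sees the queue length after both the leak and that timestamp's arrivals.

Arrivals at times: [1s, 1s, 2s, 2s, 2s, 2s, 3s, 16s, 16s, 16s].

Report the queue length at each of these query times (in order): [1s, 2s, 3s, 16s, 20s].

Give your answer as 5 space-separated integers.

Queue lengths at query times:
  query t=1s: backlog = 2
  query t=2s: backlog = 4
  query t=3s: backlog = 2
  query t=16s: backlog = 3
  query t=20s: backlog = 0

Answer: 2 4 2 3 0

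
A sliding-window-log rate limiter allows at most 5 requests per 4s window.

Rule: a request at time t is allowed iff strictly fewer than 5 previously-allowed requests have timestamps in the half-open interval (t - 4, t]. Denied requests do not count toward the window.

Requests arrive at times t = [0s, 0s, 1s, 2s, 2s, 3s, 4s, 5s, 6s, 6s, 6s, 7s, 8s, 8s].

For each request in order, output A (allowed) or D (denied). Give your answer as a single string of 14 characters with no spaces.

Answer: AAAAADAAAAADAD

Derivation:
Tracking allowed requests in the window:
  req#1 t=0s: ALLOW
  req#2 t=0s: ALLOW
  req#3 t=1s: ALLOW
  req#4 t=2s: ALLOW
  req#5 t=2s: ALLOW
  req#6 t=3s: DENY
  req#7 t=4s: ALLOW
  req#8 t=5s: ALLOW
  req#9 t=6s: ALLOW
  req#10 t=6s: ALLOW
  req#11 t=6s: ALLOW
  req#12 t=7s: DENY
  req#13 t=8s: ALLOW
  req#14 t=8s: DENY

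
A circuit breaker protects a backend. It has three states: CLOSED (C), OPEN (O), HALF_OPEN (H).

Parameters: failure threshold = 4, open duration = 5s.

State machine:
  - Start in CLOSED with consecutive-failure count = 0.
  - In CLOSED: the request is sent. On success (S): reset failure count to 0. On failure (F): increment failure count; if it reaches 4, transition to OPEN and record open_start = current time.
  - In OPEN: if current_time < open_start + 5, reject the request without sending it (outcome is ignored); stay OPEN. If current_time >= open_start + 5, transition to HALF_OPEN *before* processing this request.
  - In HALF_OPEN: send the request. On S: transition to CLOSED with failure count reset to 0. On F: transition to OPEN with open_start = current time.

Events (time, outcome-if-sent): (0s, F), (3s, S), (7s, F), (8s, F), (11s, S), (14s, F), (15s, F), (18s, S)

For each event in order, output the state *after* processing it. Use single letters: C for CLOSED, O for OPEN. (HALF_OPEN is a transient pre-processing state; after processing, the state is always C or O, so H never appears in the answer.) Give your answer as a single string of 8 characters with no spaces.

Answer: CCCCCCCC

Derivation:
State after each event:
  event#1 t=0s outcome=F: state=CLOSED
  event#2 t=3s outcome=S: state=CLOSED
  event#3 t=7s outcome=F: state=CLOSED
  event#4 t=8s outcome=F: state=CLOSED
  event#5 t=11s outcome=S: state=CLOSED
  event#6 t=14s outcome=F: state=CLOSED
  event#7 t=15s outcome=F: state=CLOSED
  event#8 t=18s outcome=S: state=CLOSED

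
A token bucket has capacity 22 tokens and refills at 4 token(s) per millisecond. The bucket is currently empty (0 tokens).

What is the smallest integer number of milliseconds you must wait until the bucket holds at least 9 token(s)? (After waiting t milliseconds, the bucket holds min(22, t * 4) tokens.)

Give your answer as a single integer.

Answer: 3

Derivation:
Need t * 4 >= 9, so t >= 9/4.
Smallest integer t = ceil(9/4) = 3.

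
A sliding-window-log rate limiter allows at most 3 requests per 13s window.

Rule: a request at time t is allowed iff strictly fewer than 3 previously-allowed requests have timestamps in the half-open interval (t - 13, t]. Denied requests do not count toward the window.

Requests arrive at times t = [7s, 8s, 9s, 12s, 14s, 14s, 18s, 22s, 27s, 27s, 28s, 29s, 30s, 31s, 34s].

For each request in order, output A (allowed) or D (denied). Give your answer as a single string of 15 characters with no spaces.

Tracking allowed requests in the window:
  req#1 t=7s: ALLOW
  req#2 t=8s: ALLOW
  req#3 t=9s: ALLOW
  req#4 t=12s: DENY
  req#5 t=14s: DENY
  req#6 t=14s: DENY
  req#7 t=18s: DENY
  req#8 t=22s: ALLOW
  req#9 t=27s: ALLOW
  req#10 t=27s: ALLOW
  req#11 t=28s: DENY
  req#12 t=29s: DENY
  req#13 t=30s: DENY
  req#14 t=31s: DENY
  req#15 t=34s: DENY

Answer: AAADDDDAAADDDDD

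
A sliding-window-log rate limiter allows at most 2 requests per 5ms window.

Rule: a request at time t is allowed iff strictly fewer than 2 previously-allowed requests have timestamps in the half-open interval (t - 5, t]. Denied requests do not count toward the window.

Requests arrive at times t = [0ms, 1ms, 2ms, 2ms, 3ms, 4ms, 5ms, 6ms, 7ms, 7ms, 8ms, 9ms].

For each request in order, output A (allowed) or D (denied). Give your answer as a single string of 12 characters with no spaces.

Answer: AADDDDAADDDD

Derivation:
Tracking allowed requests in the window:
  req#1 t=0ms: ALLOW
  req#2 t=1ms: ALLOW
  req#3 t=2ms: DENY
  req#4 t=2ms: DENY
  req#5 t=3ms: DENY
  req#6 t=4ms: DENY
  req#7 t=5ms: ALLOW
  req#8 t=6ms: ALLOW
  req#9 t=7ms: DENY
  req#10 t=7ms: DENY
  req#11 t=8ms: DENY
  req#12 t=9ms: DENY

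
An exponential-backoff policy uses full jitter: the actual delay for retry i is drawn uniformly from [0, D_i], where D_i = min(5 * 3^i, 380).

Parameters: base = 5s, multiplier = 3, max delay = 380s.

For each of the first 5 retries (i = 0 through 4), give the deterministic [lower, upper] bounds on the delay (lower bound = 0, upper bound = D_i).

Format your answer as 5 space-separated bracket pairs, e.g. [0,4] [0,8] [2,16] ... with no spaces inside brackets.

Answer: [0,5] [0,15] [0,45] [0,135] [0,380]

Derivation:
Computing bounds per retry:
  i=0: D_i=min(5*3^0,380)=5, bounds=[0,5]
  i=1: D_i=min(5*3^1,380)=15, bounds=[0,15]
  i=2: D_i=min(5*3^2,380)=45, bounds=[0,45]
  i=3: D_i=min(5*3^3,380)=135, bounds=[0,135]
  i=4: D_i=min(5*3^4,380)=380, bounds=[0,380]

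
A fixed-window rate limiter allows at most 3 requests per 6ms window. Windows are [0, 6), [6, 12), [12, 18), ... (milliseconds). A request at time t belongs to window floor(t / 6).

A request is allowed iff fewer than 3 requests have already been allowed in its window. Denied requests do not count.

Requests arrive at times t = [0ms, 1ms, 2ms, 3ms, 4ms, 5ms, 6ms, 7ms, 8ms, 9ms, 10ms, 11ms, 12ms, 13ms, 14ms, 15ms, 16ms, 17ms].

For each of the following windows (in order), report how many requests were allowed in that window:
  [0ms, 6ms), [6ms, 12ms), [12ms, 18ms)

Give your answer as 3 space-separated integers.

Processing requests:
  req#1 t=0ms (window 0): ALLOW
  req#2 t=1ms (window 0): ALLOW
  req#3 t=2ms (window 0): ALLOW
  req#4 t=3ms (window 0): DENY
  req#5 t=4ms (window 0): DENY
  req#6 t=5ms (window 0): DENY
  req#7 t=6ms (window 1): ALLOW
  req#8 t=7ms (window 1): ALLOW
  req#9 t=8ms (window 1): ALLOW
  req#10 t=9ms (window 1): DENY
  req#11 t=10ms (window 1): DENY
  req#12 t=11ms (window 1): DENY
  req#13 t=12ms (window 2): ALLOW
  req#14 t=13ms (window 2): ALLOW
  req#15 t=14ms (window 2): ALLOW
  req#16 t=15ms (window 2): DENY
  req#17 t=16ms (window 2): DENY
  req#18 t=17ms (window 2): DENY

Allowed counts by window: 3 3 3

Answer: 3 3 3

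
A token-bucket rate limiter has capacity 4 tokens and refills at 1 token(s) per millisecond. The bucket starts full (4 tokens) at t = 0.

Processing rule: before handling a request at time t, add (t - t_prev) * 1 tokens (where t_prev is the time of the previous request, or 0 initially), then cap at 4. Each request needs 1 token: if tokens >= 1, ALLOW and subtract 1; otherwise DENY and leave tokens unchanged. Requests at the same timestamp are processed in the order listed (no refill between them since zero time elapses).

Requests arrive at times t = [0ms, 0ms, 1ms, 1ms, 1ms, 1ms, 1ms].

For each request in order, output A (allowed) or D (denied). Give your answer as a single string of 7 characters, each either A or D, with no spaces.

Answer: AAAAADD

Derivation:
Simulating step by step:
  req#1 t=0ms: ALLOW
  req#2 t=0ms: ALLOW
  req#3 t=1ms: ALLOW
  req#4 t=1ms: ALLOW
  req#5 t=1ms: ALLOW
  req#6 t=1ms: DENY
  req#7 t=1ms: DENY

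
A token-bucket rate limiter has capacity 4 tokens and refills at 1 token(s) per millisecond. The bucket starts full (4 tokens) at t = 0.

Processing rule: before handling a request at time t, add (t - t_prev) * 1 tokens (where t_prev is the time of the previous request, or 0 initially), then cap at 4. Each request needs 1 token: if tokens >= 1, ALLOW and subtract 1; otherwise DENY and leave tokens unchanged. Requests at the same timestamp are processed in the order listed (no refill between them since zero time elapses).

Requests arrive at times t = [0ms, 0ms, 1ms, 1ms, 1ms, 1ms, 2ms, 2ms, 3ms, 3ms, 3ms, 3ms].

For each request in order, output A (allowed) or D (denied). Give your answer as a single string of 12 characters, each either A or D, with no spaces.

Simulating step by step:
  req#1 t=0ms: ALLOW
  req#2 t=0ms: ALLOW
  req#3 t=1ms: ALLOW
  req#4 t=1ms: ALLOW
  req#5 t=1ms: ALLOW
  req#6 t=1ms: DENY
  req#7 t=2ms: ALLOW
  req#8 t=2ms: DENY
  req#9 t=3ms: ALLOW
  req#10 t=3ms: DENY
  req#11 t=3ms: DENY
  req#12 t=3ms: DENY

Answer: AAAAADADADDD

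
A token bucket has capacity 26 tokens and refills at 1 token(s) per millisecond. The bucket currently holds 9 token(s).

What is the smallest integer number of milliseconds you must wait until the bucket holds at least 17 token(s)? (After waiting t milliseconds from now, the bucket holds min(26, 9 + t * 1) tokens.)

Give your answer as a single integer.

Need 9 + t * 1 >= 17, so t >= 8/1.
Smallest integer t = ceil(8/1) = 8.

Answer: 8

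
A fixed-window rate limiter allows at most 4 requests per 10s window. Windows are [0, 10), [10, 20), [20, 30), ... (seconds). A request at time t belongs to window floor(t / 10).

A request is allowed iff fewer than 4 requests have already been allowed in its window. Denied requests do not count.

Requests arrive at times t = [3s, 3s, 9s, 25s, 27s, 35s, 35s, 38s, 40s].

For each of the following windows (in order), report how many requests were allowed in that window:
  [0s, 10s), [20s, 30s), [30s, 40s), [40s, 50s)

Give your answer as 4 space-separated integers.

Processing requests:
  req#1 t=3s (window 0): ALLOW
  req#2 t=3s (window 0): ALLOW
  req#3 t=9s (window 0): ALLOW
  req#4 t=25s (window 2): ALLOW
  req#5 t=27s (window 2): ALLOW
  req#6 t=35s (window 3): ALLOW
  req#7 t=35s (window 3): ALLOW
  req#8 t=38s (window 3): ALLOW
  req#9 t=40s (window 4): ALLOW

Allowed counts by window: 3 2 3 1

Answer: 3 2 3 1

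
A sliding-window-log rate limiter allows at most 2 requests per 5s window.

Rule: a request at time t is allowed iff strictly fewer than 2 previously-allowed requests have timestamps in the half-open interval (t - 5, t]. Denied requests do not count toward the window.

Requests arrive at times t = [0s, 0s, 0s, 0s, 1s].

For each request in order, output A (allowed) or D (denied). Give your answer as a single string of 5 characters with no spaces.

Answer: AADDD

Derivation:
Tracking allowed requests in the window:
  req#1 t=0s: ALLOW
  req#2 t=0s: ALLOW
  req#3 t=0s: DENY
  req#4 t=0s: DENY
  req#5 t=1s: DENY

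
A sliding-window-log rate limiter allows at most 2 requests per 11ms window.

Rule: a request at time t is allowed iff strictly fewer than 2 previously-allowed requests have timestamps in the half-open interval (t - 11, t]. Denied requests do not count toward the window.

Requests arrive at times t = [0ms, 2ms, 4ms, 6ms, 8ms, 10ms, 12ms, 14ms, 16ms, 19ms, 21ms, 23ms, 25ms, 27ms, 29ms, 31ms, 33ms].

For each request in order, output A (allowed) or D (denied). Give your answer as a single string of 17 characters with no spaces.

Answer: AADDDDAADDDAADDDD

Derivation:
Tracking allowed requests in the window:
  req#1 t=0ms: ALLOW
  req#2 t=2ms: ALLOW
  req#3 t=4ms: DENY
  req#4 t=6ms: DENY
  req#5 t=8ms: DENY
  req#6 t=10ms: DENY
  req#7 t=12ms: ALLOW
  req#8 t=14ms: ALLOW
  req#9 t=16ms: DENY
  req#10 t=19ms: DENY
  req#11 t=21ms: DENY
  req#12 t=23ms: ALLOW
  req#13 t=25ms: ALLOW
  req#14 t=27ms: DENY
  req#15 t=29ms: DENY
  req#16 t=31ms: DENY
  req#17 t=33ms: DENY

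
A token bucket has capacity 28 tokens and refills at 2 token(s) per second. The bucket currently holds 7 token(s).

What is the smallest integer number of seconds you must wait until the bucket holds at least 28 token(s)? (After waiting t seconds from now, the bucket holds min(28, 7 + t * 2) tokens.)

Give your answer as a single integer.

Need 7 + t * 2 >= 28, so t >= 21/2.
Smallest integer t = ceil(21/2) = 11.

Answer: 11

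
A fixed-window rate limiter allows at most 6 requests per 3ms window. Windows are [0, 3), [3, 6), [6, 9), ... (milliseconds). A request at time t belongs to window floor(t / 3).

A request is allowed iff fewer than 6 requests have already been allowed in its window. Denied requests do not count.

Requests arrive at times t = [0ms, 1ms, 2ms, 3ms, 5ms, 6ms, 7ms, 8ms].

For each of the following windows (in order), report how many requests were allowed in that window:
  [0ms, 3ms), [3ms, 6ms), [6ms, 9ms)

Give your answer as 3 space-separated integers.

Processing requests:
  req#1 t=0ms (window 0): ALLOW
  req#2 t=1ms (window 0): ALLOW
  req#3 t=2ms (window 0): ALLOW
  req#4 t=3ms (window 1): ALLOW
  req#5 t=5ms (window 1): ALLOW
  req#6 t=6ms (window 2): ALLOW
  req#7 t=7ms (window 2): ALLOW
  req#8 t=8ms (window 2): ALLOW

Allowed counts by window: 3 2 3

Answer: 3 2 3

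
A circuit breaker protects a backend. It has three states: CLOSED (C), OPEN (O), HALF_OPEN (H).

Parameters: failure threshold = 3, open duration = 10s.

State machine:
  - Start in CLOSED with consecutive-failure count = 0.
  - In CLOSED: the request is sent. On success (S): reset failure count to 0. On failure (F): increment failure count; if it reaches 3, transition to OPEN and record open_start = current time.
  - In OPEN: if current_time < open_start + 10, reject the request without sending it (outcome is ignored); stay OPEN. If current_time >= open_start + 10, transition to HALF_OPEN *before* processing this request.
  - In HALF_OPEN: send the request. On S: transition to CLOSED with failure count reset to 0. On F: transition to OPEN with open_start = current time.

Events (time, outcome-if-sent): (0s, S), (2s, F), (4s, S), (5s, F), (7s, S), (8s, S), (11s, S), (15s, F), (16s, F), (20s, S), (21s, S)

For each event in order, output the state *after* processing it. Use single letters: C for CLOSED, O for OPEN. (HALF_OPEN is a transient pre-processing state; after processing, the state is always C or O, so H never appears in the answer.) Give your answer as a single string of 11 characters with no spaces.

Answer: CCCCCCCCCCC

Derivation:
State after each event:
  event#1 t=0s outcome=S: state=CLOSED
  event#2 t=2s outcome=F: state=CLOSED
  event#3 t=4s outcome=S: state=CLOSED
  event#4 t=5s outcome=F: state=CLOSED
  event#5 t=7s outcome=S: state=CLOSED
  event#6 t=8s outcome=S: state=CLOSED
  event#7 t=11s outcome=S: state=CLOSED
  event#8 t=15s outcome=F: state=CLOSED
  event#9 t=16s outcome=F: state=CLOSED
  event#10 t=20s outcome=S: state=CLOSED
  event#11 t=21s outcome=S: state=CLOSED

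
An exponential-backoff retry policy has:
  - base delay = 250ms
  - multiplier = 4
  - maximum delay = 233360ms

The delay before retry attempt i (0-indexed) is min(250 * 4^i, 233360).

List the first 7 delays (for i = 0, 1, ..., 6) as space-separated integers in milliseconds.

Answer: 250 1000 4000 16000 64000 233360 233360

Derivation:
Computing each delay:
  i=0: min(250*4^0, 233360) = 250
  i=1: min(250*4^1, 233360) = 1000
  i=2: min(250*4^2, 233360) = 4000
  i=3: min(250*4^3, 233360) = 16000
  i=4: min(250*4^4, 233360) = 64000
  i=5: min(250*4^5, 233360) = 233360
  i=6: min(250*4^6, 233360) = 233360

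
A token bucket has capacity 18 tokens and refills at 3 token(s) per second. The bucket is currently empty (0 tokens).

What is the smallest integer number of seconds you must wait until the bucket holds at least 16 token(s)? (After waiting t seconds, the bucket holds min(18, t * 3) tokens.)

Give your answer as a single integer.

Need t * 3 >= 16, so t >= 16/3.
Smallest integer t = ceil(16/3) = 6.

Answer: 6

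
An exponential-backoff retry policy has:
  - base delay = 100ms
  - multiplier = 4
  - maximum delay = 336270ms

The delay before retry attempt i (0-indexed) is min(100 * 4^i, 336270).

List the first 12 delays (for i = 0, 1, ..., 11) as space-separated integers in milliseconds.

Answer: 100 400 1600 6400 25600 102400 336270 336270 336270 336270 336270 336270

Derivation:
Computing each delay:
  i=0: min(100*4^0, 336270) = 100
  i=1: min(100*4^1, 336270) = 400
  i=2: min(100*4^2, 336270) = 1600
  i=3: min(100*4^3, 336270) = 6400
  i=4: min(100*4^4, 336270) = 25600
  i=5: min(100*4^5, 336270) = 102400
  i=6: min(100*4^6, 336270) = 336270
  i=7: min(100*4^7, 336270) = 336270
  i=8: min(100*4^8, 336270) = 336270
  i=9: min(100*4^9, 336270) = 336270
  i=10: min(100*4^10, 336270) = 336270
  i=11: min(100*4^11, 336270) = 336270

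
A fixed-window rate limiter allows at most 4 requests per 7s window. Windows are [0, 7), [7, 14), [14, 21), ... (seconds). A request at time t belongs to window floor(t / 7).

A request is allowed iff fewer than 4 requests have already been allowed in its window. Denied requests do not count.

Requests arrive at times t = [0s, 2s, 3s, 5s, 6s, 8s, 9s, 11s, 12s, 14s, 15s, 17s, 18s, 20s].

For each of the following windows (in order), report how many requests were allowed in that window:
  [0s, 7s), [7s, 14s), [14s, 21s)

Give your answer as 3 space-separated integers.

Processing requests:
  req#1 t=0s (window 0): ALLOW
  req#2 t=2s (window 0): ALLOW
  req#3 t=3s (window 0): ALLOW
  req#4 t=5s (window 0): ALLOW
  req#5 t=6s (window 0): DENY
  req#6 t=8s (window 1): ALLOW
  req#7 t=9s (window 1): ALLOW
  req#8 t=11s (window 1): ALLOW
  req#9 t=12s (window 1): ALLOW
  req#10 t=14s (window 2): ALLOW
  req#11 t=15s (window 2): ALLOW
  req#12 t=17s (window 2): ALLOW
  req#13 t=18s (window 2): ALLOW
  req#14 t=20s (window 2): DENY

Allowed counts by window: 4 4 4

Answer: 4 4 4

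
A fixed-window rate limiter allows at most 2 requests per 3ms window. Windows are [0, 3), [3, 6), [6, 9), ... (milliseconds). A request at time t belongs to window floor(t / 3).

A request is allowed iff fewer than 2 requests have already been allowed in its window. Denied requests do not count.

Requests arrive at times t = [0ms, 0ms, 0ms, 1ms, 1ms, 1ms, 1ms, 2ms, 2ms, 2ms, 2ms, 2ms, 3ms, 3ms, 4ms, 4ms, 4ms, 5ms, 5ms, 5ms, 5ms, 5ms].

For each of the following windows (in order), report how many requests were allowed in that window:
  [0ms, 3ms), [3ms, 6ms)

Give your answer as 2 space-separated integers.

Processing requests:
  req#1 t=0ms (window 0): ALLOW
  req#2 t=0ms (window 0): ALLOW
  req#3 t=0ms (window 0): DENY
  req#4 t=1ms (window 0): DENY
  req#5 t=1ms (window 0): DENY
  req#6 t=1ms (window 0): DENY
  req#7 t=1ms (window 0): DENY
  req#8 t=2ms (window 0): DENY
  req#9 t=2ms (window 0): DENY
  req#10 t=2ms (window 0): DENY
  req#11 t=2ms (window 0): DENY
  req#12 t=2ms (window 0): DENY
  req#13 t=3ms (window 1): ALLOW
  req#14 t=3ms (window 1): ALLOW
  req#15 t=4ms (window 1): DENY
  req#16 t=4ms (window 1): DENY
  req#17 t=4ms (window 1): DENY
  req#18 t=5ms (window 1): DENY
  req#19 t=5ms (window 1): DENY
  req#20 t=5ms (window 1): DENY
  req#21 t=5ms (window 1): DENY
  req#22 t=5ms (window 1): DENY

Allowed counts by window: 2 2

Answer: 2 2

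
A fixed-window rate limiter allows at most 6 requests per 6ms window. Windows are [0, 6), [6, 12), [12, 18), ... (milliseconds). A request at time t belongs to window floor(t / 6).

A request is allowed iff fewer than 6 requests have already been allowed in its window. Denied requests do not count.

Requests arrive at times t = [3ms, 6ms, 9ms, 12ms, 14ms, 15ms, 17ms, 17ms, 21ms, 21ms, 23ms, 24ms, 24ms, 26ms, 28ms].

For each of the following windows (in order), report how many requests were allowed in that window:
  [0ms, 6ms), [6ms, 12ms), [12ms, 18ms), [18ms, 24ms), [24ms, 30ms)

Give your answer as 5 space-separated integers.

Processing requests:
  req#1 t=3ms (window 0): ALLOW
  req#2 t=6ms (window 1): ALLOW
  req#3 t=9ms (window 1): ALLOW
  req#4 t=12ms (window 2): ALLOW
  req#5 t=14ms (window 2): ALLOW
  req#6 t=15ms (window 2): ALLOW
  req#7 t=17ms (window 2): ALLOW
  req#8 t=17ms (window 2): ALLOW
  req#9 t=21ms (window 3): ALLOW
  req#10 t=21ms (window 3): ALLOW
  req#11 t=23ms (window 3): ALLOW
  req#12 t=24ms (window 4): ALLOW
  req#13 t=24ms (window 4): ALLOW
  req#14 t=26ms (window 4): ALLOW
  req#15 t=28ms (window 4): ALLOW

Allowed counts by window: 1 2 5 3 4

Answer: 1 2 5 3 4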